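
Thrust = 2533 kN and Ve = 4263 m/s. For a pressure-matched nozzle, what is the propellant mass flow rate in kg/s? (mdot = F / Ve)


mdot = F / Ve = 2533000 / 4263 = 594.2 kg/s

594.2 kg/s


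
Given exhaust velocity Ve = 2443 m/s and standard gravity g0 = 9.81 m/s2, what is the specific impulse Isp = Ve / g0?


Isp = Ve / g0 = 2443 / 9.81 = 249.0 s

249.0 s


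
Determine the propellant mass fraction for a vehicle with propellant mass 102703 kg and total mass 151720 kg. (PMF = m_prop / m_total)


PMF = 102703 / 151720 = 0.677

0.677


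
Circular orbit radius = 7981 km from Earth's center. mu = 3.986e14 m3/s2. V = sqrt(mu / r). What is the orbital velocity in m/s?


V = sqrt(3.986e14 / 7981000) = 7067 m/s

7067 m/s


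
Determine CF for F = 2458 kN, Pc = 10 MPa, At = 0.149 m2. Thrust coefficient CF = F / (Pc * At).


CF = 2458000 / (10e6 * 0.149) = 1.65

1.65


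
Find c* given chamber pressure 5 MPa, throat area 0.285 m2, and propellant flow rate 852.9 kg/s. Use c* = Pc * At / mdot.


c* = 5e6 * 0.285 / 852.9 = 1671 m/s

1671 m/s


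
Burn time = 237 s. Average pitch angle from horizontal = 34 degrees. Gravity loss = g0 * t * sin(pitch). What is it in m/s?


GL = 9.81 * 237 * sin(34 deg) = 1300 m/s

1300 m/s


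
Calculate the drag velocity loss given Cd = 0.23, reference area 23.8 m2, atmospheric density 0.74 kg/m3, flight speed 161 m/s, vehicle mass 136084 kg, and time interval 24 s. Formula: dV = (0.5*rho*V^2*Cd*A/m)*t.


D = 0.5 * 0.74 * 161^2 * 0.23 * 23.8 = 52499.87 N
a = 52499.87 / 136084 = 0.3858 m/s2
dV = 0.3858 * 24 = 9.3 m/s

9.3 m/s


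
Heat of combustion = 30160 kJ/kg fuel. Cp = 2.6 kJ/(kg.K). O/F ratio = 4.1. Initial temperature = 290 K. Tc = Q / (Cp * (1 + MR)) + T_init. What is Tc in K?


Tc = 30160 / (2.6 * (1 + 4.1)) + 290 = 2565 K

2565 K


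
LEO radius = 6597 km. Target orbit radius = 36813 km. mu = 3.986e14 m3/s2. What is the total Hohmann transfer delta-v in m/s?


V1 = sqrt(mu/r1) = 7773.12 m/s
dV1 = V1*(sqrt(2*r2/(r1+r2)) - 1) = 2350.04 m/s
V2 = sqrt(mu/r2) = 3290.55 m/s
dV2 = V2*(1 - sqrt(2*r1/(r1+r2))) = 1476.45 m/s
Total dV = 3826 m/s

3826 m/s


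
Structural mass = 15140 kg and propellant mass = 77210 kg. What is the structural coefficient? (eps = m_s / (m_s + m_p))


eps = 15140 / (15140 + 77210) = 0.1639

0.1639


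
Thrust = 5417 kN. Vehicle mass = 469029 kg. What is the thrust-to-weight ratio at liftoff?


TWR = 5417000 / (469029 * 9.81) = 1.18

1.18


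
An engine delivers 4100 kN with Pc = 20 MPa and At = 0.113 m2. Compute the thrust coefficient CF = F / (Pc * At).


CF = 4100000 / (20e6 * 0.113) = 1.81

1.81


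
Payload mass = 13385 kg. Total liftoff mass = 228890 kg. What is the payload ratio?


PR = 13385 / 228890 = 0.0585

0.0585


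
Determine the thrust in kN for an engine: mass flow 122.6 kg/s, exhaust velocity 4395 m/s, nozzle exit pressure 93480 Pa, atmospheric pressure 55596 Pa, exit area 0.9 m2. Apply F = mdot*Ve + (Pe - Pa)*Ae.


F = 122.6 * 4395 + (93480 - 55596) * 0.9 = 572923.0 N = 572.9 kN

572.9 kN


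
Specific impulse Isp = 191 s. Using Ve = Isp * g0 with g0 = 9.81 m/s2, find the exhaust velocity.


Ve = Isp * g0 = 191 * 9.81 = 1873.7 m/s

1873.7 m/s


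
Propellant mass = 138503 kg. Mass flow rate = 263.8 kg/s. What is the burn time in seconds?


tb = 138503 / 263.8 = 525.0 s

525.0 s


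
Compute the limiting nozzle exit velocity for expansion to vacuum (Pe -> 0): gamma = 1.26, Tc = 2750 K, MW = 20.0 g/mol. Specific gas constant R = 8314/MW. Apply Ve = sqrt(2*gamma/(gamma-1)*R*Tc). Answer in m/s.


R = 8314 / 20.0 = 415.7 J/(kg.K)
Ve = sqrt(2 * 1.26 / (1.26 - 1) * 415.7 * 2750) = 3329 m/s

3329 m/s


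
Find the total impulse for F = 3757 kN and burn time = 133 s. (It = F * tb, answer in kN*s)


It = 3757 * 133 = 499681 kN*s

499681 kN*s


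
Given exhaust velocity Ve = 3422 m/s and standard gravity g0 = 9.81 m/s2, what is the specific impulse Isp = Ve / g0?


Isp = Ve / g0 = 3422 / 9.81 = 348.8 s

348.8 s


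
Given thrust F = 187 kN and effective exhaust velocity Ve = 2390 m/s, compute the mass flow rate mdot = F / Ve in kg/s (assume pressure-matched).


mdot = F / Ve = 187000 / 2390 = 78.2 kg/s

78.2 kg/s


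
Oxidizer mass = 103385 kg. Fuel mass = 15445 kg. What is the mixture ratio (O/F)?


MR = 103385 / 15445 = 6.69

6.69


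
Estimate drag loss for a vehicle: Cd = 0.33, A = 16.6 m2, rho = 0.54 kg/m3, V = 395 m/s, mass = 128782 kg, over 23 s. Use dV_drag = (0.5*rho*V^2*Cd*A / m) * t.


D = 0.5 * 0.54 * 395^2 * 0.33 * 16.6 = 230770.34 N
a = 230770.34 / 128782 = 1.7919 m/s2
dV = 1.7919 * 23 = 41.2 m/s

41.2 m/s


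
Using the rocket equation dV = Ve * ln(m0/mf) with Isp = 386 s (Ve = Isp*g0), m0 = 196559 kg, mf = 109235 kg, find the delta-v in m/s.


Ve = 386 * 9.81 = 3786.66 m/s
dV = 3786.66 * ln(196559/109235) = 2225 m/s

2225 m/s


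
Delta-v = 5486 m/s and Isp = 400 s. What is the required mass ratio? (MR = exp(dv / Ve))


Ve = 400 * 9.81 = 3924.0 m/s
MR = exp(5486 / 3924.0) = 4.047

4.047


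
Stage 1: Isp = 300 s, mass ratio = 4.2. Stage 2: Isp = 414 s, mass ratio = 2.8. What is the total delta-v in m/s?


dV1 = 300 * 9.81 * ln(4.2) = 4223.5 m/s
dV2 = 414 * 9.81 * ln(2.8) = 4181.6 m/s
Total dV = 4223.5 + 4181.6 = 8405.1 m/s ~ 8405 m/s

8405 m/s


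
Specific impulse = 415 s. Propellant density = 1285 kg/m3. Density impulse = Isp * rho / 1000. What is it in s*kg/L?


rho*Isp = 415 * 1285 / 1000 = 533 s*kg/L

533 s*kg/L


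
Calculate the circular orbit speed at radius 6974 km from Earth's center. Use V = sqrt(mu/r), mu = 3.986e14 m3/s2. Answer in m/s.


V = sqrt(3.986e14 / 6974000) = 7560 m/s

7560 m/s


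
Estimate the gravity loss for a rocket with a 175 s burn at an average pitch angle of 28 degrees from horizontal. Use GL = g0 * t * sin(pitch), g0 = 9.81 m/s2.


GL = 9.81 * 175 * sin(28 deg) = 806 m/s

806 m/s


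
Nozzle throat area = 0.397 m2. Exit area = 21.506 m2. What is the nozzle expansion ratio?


AR = 21.506 / 0.397 = 54.2

54.2


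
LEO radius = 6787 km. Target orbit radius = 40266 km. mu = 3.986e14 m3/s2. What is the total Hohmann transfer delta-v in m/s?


V1 = sqrt(mu/r1) = 7663.55 m/s
dV1 = V1*(sqrt(2*r2/(r1+r2)) - 1) = 2362.28 m/s
V2 = sqrt(mu/r2) = 3146.29 m/s
dV2 = V2*(1 - sqrt(2*r1/(r1+r2))) = 1456.4 m/s
Total dV = 3819 m/s

3819 m/s


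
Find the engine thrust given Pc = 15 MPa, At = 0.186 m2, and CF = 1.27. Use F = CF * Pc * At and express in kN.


F = 1.27 * 15e6 * 0.186 = 3.5433e+06 N = 3543.3 kN

3543.3 kN


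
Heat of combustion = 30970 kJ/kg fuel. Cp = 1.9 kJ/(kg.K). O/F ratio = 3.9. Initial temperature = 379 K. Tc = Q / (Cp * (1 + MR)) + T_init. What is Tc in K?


Tc = 30970 / (1.9 * (1 + 3.9)) + 379 = 3706 K

3706 K


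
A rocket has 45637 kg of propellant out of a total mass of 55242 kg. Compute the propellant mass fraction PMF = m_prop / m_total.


PMF = 45637 / 55242 = 0.826

0.826


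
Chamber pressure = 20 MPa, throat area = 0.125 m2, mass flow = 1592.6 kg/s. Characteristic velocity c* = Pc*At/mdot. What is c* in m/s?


c* = 20e6 * 0.125 / 1592.6 = 1570 m/s

1570 m/s


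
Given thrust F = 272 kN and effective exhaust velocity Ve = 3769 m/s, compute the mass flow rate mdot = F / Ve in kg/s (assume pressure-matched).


mdot = F / Ve = 272000 / 3769 = 72.2 kg/s

72.2 kg/s


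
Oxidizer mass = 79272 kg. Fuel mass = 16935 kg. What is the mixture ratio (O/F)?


MR = 79272 / 16935 = 4.68

4.68


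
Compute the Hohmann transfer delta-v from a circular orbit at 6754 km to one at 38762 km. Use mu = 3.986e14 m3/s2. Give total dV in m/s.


V1 = sqrt(mu/r1) = 7682.24 m/s
dV1 = V1*(sqrt(2*r2/(r1+r2)) - 1) = 2343.67 m/s
V2 = sqrt(mu/r2) = 3206.75 m/s
dV2 = V2*(1 - sqrt(2*r1/(r1+r2))) = 1459.81 m/s
Total dV = 3803 m/s

3803 m/s


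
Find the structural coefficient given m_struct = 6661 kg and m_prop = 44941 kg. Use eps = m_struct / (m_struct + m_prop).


eps = 6661 / (6661 + 44941) = 0.1291

0.1291


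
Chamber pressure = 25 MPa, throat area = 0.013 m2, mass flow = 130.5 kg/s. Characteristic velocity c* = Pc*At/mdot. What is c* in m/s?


c* = 25e6 * 0.013 / 130.5 = 2490 m/s

2490 m/s


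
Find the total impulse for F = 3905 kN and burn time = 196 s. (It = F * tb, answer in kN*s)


It = 3905 * 196 = 765380 kN*s

765380 kN*s


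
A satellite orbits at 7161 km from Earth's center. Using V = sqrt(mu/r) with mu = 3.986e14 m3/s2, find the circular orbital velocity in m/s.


V = sqrt(3.986e14 / 7161000) = 7461 m/s

7461 m/s


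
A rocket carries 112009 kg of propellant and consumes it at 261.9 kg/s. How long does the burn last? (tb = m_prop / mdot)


tb = 112009 / 261.9 = 427.7 s

427.7 s


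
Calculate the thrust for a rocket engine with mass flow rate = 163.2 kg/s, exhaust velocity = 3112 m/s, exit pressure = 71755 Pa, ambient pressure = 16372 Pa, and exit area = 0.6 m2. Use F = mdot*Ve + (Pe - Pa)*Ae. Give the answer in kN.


F = 163.2 * 3112 + (71755 - 16372) * 0.6 = 541108.0 N = 541.1 kN

541.1 kN


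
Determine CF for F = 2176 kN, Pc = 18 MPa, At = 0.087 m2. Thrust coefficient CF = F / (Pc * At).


CF = 2176000 / (18e6 * 0.087) = 1.39

1.39


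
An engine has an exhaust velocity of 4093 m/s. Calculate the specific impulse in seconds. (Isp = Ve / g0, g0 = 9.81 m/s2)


Isp = Ve / g0 = 4093 / 9.81 = 417.2 s

417.2 s


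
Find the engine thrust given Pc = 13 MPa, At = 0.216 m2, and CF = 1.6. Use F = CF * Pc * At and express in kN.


F = 1.6 * 13e6 * 0.216 = 4.4928e+06 N = 4492.8 kN

4492.8 kN


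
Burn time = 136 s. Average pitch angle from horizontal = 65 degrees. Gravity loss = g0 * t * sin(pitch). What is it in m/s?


GL = 9.81 * 136 * sin(65 deg) = 1209 m/s

1209 m/s


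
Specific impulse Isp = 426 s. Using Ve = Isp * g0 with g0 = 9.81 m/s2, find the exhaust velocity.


Ve = Isp * g0 = 426 * 9.81 = 4179.1 m/s

4179.1 m/s


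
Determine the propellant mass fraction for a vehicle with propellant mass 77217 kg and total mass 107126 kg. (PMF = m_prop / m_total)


PMF = 77217 / 107126 = 0.721

0.721


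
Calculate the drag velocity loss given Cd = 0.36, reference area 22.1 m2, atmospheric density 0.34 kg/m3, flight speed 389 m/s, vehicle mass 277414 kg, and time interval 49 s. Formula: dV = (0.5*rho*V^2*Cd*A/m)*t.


D = 0.5 * 0.34 * 389^2 * 0.36 * 22.1 = 204664.68 N
a = 204664.68 / 277414 = 0.7378 m/s2
dV = 0.7378 * 49 = 36.2 m/s

36.2 m/s


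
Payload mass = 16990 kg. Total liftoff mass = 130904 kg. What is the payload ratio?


PR = 16990 / 130904 = 0.1298

0.1298


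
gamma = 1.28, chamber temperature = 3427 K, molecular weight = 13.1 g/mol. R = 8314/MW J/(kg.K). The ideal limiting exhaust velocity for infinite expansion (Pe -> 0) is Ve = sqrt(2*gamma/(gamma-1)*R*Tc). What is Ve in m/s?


R = 8314 / 13.1 = 634.66 J/(kg.K)
Ve = sqrt(2 * 1.28 / (1.28 - 1) * 634.66 * 3427) = 4459 m/s

4459 m/s


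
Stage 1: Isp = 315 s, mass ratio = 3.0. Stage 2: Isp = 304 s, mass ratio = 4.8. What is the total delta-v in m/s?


dV1 = 315 * 9.81 * ln(3.0) = 3394.9 m/s
dV2 = 304 * 9.81 * ln(4.8) = 4678.0 m/s
Total dV = 3394.9 + 4678.0 = 8072.9 m/s ~ 8073 m/s

8073 m/s


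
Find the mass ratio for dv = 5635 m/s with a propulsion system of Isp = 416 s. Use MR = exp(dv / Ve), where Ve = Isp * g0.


Ve = 416 * 9.81 = 4080.96 m/s
MR = exp(5635 / 4080.96) = 3.978

3.978


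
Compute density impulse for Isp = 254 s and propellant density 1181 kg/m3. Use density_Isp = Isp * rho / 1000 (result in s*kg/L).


rho*Isp = 254 * 1181 / 1000 = 300 s*kg/L

300 s*kg/L


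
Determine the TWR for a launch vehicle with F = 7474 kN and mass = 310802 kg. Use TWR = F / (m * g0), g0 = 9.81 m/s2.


TWR = 7474000 / (310802 * 9.81) = 2.45

2.45


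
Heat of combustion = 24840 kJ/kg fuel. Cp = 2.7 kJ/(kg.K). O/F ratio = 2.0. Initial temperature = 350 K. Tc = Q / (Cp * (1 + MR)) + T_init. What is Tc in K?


Tc = 24840 / (2.7 * (1 + 2.0)) + 350 = 3417 K

3417 K


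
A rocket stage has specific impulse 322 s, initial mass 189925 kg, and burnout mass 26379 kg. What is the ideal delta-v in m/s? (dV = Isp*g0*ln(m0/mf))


Ve = 322 * 9.81 = 3158.82 m/s
dV = 3158.82 * ln(189925/26379) = 6236 m/s

6236 m/s


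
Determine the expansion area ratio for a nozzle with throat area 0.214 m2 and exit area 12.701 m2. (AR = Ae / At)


AR = 12.701 / 0.214 = 59.4

59.4


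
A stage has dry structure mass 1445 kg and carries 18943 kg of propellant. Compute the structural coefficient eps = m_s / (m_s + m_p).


eps = 1445 / (1445 + 18943) = 0.0709

0.0709


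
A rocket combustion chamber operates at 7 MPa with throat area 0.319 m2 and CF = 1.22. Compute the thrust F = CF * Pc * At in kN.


F = 1.22 * 7e6 * 0.319 = 2.7243e+06 N = 2724.3 kN

2724.3 kN


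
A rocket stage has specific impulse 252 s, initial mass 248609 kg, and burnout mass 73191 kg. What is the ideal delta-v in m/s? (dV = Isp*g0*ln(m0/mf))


Ve = 252 * 9.81 = 2472.12 m/s
dV = 2472.12 * ln(248609/73191) = 3023 m/s

3023 m/s


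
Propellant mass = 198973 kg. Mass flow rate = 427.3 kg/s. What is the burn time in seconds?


tb = 198973 / 427.3 = 465.7 s

465.7 s


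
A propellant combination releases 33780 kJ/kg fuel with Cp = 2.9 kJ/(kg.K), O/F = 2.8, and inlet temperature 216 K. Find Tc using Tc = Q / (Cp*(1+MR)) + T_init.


Tc = 33780 / (2.9 * (1 + 2.8)) + 216 = 3281 K

3281 K


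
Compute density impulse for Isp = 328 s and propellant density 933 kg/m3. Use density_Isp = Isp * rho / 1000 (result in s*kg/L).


rho*Isp = 328 * 933 / 1000 = 306 s*kg/L

306 s*kg/L


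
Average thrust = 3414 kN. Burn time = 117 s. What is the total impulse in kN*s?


It = 3414 * 117 = 399438 kN*s

399438 kN*s


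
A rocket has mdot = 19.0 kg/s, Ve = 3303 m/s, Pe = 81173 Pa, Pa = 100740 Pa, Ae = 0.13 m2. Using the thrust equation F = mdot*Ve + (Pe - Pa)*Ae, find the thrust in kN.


F = 19.0 * 3303 + (81173 - 100740) * 0.13 = 60213.0 N = 60.2 kN

60.2 kN


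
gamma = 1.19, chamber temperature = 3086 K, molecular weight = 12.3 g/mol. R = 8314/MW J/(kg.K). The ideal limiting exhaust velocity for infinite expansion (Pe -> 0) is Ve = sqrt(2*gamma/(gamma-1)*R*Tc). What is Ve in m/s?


R = 8314 / 12.3 = 675.93 J/(kg.K)
Ve = sqrt(2 * 1.19 / (1.19 - 1) * 675.93 * 3086) = 5112 m/s

5112 m/s


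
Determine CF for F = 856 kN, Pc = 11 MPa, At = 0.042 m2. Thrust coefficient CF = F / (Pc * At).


CF = 856000 / (11e6 * 0.042) = 1.85

1.85


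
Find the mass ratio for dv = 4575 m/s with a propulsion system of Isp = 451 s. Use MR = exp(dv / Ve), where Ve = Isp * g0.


Ve = 451 * 9.81 = 4424.31 m/s
MR = exp(4575 / 4424.31) = 2.812

2.812


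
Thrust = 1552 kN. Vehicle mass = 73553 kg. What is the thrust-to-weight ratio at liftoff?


TWR = 1552000 / (73553 * 9.81) = 2.15

2.15


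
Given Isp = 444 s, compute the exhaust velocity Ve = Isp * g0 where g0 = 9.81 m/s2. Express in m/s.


Ve = Isp * g0 = 444 * 9.81 = 4355.6 m/s

4355.6 m/s


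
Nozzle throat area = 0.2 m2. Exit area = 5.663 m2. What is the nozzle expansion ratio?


AR = 5.663 / 0.2 = 28.3

28.3


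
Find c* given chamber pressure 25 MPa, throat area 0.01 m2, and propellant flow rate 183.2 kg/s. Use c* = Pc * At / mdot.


c* = 25e6 * 0.01 / 183.2 = 1365 m/s

1365 m/s


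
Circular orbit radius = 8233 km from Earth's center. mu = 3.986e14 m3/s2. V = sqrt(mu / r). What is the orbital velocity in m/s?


V = sqrt(3.986e14 / 8233000) = 6958 m/s

6958 m/s


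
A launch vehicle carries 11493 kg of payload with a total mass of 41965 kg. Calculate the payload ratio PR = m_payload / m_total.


PR = 11493 / 41965 = 0.2739

0.2739


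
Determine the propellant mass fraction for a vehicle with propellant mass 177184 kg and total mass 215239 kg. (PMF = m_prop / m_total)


PMF = 177184 / 215239 = 0.823

0.823


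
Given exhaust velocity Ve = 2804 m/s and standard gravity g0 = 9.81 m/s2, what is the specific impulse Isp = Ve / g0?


Isp = Ve / g0 = 2804 / 9.81 = 285.8 s

285.8 s


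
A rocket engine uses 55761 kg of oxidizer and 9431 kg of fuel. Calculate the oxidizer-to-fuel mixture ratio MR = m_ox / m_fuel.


MR = 55761 / 9431 = 5.91

5.91


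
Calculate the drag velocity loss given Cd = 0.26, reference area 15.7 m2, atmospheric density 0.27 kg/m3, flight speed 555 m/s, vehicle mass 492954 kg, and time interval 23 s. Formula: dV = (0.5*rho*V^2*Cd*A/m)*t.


D = 0.5 * 0.27 * 555^2 * 0.26 * 15.7 = 169743.34 N
a = 169743.34 / 492954 = 0.3443 m/s2
dV = 0.3443 * 23 = 7.9 m/s

7.9 m/s


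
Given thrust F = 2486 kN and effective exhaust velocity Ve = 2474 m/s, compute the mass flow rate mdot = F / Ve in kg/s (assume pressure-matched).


mdot = F / Ve = 2486000 / 2474 = 1004.9 kg/s

1004.9 kg/s


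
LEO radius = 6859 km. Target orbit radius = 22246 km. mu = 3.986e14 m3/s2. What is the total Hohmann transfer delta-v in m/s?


V1 = sqrt(mu/r1) = 7623.22 m/s
dV1 = V1*(sqrt(2*r2/(r1+r2)) - 1) = 1802.09 m/s
V2 = sqrt(mu/r2) = 4232.95 m/s
dV2 = V2*(1 - sqrt(2*r1/(r1+r2))) = 1326.89 m/s
Total dV = 3129 m/s

3129 m/s


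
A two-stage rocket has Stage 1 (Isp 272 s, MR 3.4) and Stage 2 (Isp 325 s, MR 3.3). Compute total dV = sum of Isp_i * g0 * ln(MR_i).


dV1 = 272 * 9.81 * ln(3.4) = 3265.4 m/s
dV2 = 325 * 9.81 * ln(3.3) = 3806.5 m/s
Total dV = 3265.4 + 3806.5 = 7071.9 m/s ~ 7072 m/s

7072 m/s


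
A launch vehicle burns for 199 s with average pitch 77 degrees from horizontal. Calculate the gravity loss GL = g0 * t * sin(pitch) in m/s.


GL = 9.81 * 199 * sin(77 deg) = 1902 m/s

1902 m/s


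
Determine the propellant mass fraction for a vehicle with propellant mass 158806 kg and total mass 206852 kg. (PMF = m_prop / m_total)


PMF = 158806 / 206852 = 0.768

0.768


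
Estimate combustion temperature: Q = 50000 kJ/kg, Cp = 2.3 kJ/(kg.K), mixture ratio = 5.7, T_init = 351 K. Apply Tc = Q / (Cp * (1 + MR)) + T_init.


Tc = 50000 / (2.3 * (1 + 5.7)) + 351 = 3596 K

3596 K


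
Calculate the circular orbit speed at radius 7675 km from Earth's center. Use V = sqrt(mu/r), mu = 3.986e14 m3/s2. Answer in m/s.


V = sqrt(3.986e14 / 7675000) = 7207 m/s

7207 m/s


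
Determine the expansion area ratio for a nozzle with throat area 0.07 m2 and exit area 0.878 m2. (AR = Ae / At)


AR = 0.878 / 0.07 = 12.5

12.5


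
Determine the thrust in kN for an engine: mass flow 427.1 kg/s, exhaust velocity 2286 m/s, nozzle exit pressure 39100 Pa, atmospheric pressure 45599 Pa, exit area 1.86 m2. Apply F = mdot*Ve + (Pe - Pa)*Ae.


F = 427.1 * 2286 + (39100 - 45599) * 1.86 = 964262.0 N = 964.3 kN

964.3 kN


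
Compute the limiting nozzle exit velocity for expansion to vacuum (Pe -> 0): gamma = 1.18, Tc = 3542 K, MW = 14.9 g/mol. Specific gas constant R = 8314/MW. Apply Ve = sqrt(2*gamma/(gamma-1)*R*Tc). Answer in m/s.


R = 8314 / 14.9 = 557.99 J/(kg.K)
Ve = sqrt(2 * 1.18 / (1.18 - 1) * 557.99 * 3542) = 5090 m/s

5090 m/s


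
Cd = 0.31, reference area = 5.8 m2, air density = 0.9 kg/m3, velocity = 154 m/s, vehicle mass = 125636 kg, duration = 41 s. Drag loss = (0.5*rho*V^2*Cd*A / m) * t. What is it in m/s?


D = 0.5 * 0.9 * 154^2 * 0.31 * 5.8 = 19188.62 N
a = 19188.62 / 125636 = 0.1527 m/s2
dV = 0.1527 * 41 = 6.3 m/s

6.3 m/s


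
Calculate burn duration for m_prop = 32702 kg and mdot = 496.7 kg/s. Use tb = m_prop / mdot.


tb = 32702 / 496.7 = 65.8 s

65.8 s


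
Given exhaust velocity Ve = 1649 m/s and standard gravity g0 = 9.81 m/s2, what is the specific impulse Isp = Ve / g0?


Isp = Ve / g0 = 1649 / 9.81 = 168.1 s

168.1 s


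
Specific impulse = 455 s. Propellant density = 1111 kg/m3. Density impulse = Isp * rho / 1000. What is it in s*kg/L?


rho*Isp = 455 * 1111 / 1000 = 506 s*kg/L

506 s*kg/L


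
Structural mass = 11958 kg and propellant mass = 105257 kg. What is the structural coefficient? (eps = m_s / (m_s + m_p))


eps = 11958 / (11958 + 105257) = 0.102

0.102


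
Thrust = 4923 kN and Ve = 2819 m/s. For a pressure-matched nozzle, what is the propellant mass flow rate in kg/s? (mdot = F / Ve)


mdot = F / Ve = 4923000 / 2819 = 1746.4 kg/s

1746.4 kg/s


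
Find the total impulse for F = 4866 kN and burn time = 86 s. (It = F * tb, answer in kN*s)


It = 4866 * 86 = 418476 kN*s

418476 kN*s


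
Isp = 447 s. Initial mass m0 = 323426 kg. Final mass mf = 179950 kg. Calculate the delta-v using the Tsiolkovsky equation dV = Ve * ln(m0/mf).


Ve = 447 * 9.81 = 4385.07 m/s
dV = 4385.07 * ln(323426/179950) = 2571 m/s

2571 m/s


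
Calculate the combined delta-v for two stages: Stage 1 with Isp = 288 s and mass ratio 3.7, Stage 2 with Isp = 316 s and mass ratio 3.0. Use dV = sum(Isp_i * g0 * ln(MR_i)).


dV1 = 288 * 9.81 * ln(3.7) = 3696.4 m/s
dV2 = 316 * 9.81 * ln(3.0) = 3405.7 m/s
Total dV = 3696.4 + 3405.7 = 7102.1 m/s ~ 7102 m/s

7102 m/s


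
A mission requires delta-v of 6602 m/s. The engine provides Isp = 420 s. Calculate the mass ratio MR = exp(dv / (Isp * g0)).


Ve = 420 * 9.81 = 4120.2 m/s
MR = exp(6602 / 4120.2) = 4.965

4.965


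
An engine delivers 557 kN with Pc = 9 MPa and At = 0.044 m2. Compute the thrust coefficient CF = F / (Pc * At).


CF = 557000 / (9e6 * 0.044) = 1.41

1.41


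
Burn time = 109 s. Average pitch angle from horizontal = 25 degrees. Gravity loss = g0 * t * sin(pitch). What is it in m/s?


GL = 9.81 * 109 * sin(25 deg) = 452 m/s

452 m/s


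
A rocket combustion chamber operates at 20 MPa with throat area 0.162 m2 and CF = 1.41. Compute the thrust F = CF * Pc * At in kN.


F = 1.41 * 20e6 * 0.162 = 4.5684e+06 N = 4568.4 kN

4568.4 kN


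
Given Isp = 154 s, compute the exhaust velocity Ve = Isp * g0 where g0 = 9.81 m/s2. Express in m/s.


Ve = Isp * g0 = 154 * 9.81 = 1510.7 m/s

1510.7 m/s


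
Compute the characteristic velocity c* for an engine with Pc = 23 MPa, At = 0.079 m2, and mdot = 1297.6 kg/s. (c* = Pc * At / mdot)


c* = 23e6 * 0.079 / 1297.6 = 1400 m/s

1400 m/s


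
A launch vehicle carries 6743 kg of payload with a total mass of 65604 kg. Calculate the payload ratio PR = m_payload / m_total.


PR = 6743 / 65604 = 0.1028

0.1028


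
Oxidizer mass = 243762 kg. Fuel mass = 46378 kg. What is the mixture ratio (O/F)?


MR = 243762 / 46378 = 5.26

5.26


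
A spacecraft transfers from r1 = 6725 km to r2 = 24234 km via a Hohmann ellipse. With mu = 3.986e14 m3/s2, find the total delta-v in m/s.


V1 = sqrt(mu/r1) = 7698.79 m/s
dV1 = V1*(sqrt(2*r2/(r1+r2)) - 1) = 1934.1 m/s
V2 = sqrt(mu/r2) = 4055.61 m/s
dV2 = V2*(1 - sqrt(2*r1/(r1+r2))) = 1382.46 m/s
Total dV = 3317 m/s

3317 m/s


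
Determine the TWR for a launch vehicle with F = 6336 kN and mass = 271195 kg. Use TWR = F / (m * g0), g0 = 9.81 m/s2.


TWR = 6336000 / (271195 * 9.81) = 2.38

2.38


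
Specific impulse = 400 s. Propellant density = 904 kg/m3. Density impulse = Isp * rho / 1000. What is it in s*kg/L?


rho*Isp = 400 * 904 / 1000 = 362 s*kg/L

362 s*kg/L


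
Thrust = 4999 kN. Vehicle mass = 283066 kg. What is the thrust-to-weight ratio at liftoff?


TWR = 4999000 / (283066 * 9.81) = 1.8

1.8


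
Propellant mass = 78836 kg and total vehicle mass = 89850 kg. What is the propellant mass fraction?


PMF = 78836 / 89850 = 0.877

0.877


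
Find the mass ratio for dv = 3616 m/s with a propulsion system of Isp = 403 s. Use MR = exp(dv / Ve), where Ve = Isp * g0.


Ve = 403 * 9.81 = 3953.43 m/s
MR = exp(3616 / 3953.43) = 2.496

2.496


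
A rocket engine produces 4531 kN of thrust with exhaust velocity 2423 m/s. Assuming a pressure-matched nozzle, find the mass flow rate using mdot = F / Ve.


mdot = F / Ve = 4531000 / 2423 = 1870.0 kg/s

1870.0 kg/s


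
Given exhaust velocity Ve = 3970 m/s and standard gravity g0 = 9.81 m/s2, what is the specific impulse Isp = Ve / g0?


Isp = Ve / g0 = 3970 / 9.81 = 404.7 s

404.7 s


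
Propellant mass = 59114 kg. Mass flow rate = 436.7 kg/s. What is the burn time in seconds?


tb = 59114 / 436.7 = 135.4 s

135.4 s


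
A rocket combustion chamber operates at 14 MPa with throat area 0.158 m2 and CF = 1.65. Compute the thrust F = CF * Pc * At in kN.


F = 1.65 * 14e6 * 0.158 = 3.6498e+06 N = 3649.8 kN

3649.8 kN


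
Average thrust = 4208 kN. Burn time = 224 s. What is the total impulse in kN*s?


It = 4208 * 224 = 942592 kN*s

942592 kN*s


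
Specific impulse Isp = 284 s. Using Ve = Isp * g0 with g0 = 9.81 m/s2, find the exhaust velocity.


Ve = Isp * g0 = 284 * 9.81 = 2786.0 m/s

2786.0 m/s


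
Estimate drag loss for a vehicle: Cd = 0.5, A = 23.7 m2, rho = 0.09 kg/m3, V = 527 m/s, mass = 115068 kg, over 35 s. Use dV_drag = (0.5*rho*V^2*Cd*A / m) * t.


D = 0.5 * 0.09 * 527^2 * 0.5 * 23.7 = 148098.99 N
a = 148098.99 / 115068 = 1.2871 m/s2
dV = 1.2871 * 35 = 45.0 m/s

45.0 m/s


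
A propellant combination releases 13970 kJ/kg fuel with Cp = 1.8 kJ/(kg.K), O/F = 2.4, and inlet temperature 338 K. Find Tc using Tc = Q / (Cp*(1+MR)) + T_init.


Tc = 13970 / (1.8 * (1 + 2.4)) + 338 = 2621 K

2621 K


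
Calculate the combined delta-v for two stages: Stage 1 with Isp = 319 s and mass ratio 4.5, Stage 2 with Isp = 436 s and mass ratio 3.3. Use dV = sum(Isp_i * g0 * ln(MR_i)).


dV1 = 319 * 9.81 * ln(4.5) = 4706.8 m/s
dV2 = 436 * 9.81 * ln(3.3) = 5106.6 m/s
Total dV = 4706.8 + 5106.6 = 9813.4 m/s ~ 9813 m/s

9813 m/s


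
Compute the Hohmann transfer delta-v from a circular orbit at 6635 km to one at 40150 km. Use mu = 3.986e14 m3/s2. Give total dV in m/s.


V1 = sqrt(mu/r1) = 7750.83 m/s
dV1 = V1*(sqrt(2*r2/(r1+r2)) - 1) = 2403.53 m/s
V2 = sqrt(mu/r2) = 3150.84 m/s
dV2 = V2*(1 - sqrt(2*r1/(r1+r2))) = 1472.77 m/s
Total dV = 3876 m/s

3876 m/s


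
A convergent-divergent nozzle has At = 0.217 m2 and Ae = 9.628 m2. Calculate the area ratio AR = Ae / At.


AR = 9.628 / 0.217 = 44.4

44.4


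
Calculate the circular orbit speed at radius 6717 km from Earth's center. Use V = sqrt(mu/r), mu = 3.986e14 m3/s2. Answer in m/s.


V = sqrt(3.986e14 / 6717000) = 7703 m/s

7703 m/s


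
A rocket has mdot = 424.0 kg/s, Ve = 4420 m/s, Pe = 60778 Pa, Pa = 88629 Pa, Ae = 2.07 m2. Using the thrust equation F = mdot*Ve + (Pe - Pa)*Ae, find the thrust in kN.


F = 424.0 * 4420 + (60778 - 88629) * 2.07 = 1.8164e+06 N = 1816.4 kN

1816.4 kN


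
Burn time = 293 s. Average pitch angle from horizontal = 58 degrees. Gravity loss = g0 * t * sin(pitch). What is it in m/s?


GL = 9.81 * 293 * sin(58 deg) = 2438 m/s

2438 m/s


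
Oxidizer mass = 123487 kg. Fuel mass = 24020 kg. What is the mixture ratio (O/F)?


MR = 123487 / 24020 = 5.14

5.14


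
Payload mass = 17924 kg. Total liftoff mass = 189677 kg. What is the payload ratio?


PR = 17924 / 189677 = 0.0945

0.0945


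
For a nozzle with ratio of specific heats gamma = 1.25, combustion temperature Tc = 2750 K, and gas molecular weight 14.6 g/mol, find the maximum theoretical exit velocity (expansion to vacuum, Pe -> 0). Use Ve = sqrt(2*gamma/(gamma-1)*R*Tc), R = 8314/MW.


R = 8314 / 14.6 = 569.45 J/(kg.K)
Ve = sqrt(2 * 1.25 / (1.25 - 1) * 569.45 * 2750) = 3957 m/s

3957 m/s


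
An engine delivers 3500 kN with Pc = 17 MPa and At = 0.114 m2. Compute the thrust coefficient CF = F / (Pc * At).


CF = 3500000 / (17e6 * 0.114) = 1.81

1.81


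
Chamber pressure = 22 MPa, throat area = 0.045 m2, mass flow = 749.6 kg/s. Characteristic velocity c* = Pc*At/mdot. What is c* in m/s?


c* = 22e6 * 0.045 / 749.6 = 1321 m/s

1321 m/s


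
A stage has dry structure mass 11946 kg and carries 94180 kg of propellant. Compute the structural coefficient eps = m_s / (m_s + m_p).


eps = 11946 / (11946 + 94180) = 0.1126

0.1126


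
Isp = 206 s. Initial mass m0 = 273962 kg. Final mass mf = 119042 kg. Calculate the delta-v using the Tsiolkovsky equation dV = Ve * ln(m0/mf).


Ve = 206 * 9.81 = 2020.86 m/s
dV = 2020.86 * ln(273962/119042) = 1684 m/s

1684 m/s


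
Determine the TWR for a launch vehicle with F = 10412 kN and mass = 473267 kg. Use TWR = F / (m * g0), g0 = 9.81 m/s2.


TWR = 10412000 / (473267 * 9.81) = 2.24

2.24


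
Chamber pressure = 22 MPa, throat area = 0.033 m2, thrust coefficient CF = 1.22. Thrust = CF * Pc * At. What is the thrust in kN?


F = 1.22 * 22e6 * 0.033 = 885720.0 N = 885.7 kN

885.7 kN


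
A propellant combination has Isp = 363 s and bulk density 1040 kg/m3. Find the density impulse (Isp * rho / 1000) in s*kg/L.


rho*Isp = 363 * 1040 / 1000 = 378 s*kg/L

378 s*kg/L


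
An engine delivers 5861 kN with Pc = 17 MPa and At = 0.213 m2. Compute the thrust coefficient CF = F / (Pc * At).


CF = 5861000 / (17e6 * 0.213) = 1.62

1.62


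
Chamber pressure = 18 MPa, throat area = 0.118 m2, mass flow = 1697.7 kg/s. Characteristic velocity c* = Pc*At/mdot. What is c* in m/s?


c* = 18e6 * 0.118 / 1697.7 = 1251 m/s

1251 m/s


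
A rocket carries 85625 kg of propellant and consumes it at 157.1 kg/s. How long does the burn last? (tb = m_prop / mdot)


tb = 85625 / 157.1 = 545.0 s

545.0 s


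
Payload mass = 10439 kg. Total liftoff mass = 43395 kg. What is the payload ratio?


PR = 10439 / 43395 = 0.2406

0.2406


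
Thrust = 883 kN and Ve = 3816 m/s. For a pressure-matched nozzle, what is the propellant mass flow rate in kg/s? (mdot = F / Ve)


mdot = F / Ve = 883000 / 3816 = 231.4 kg/s

231.4 kg/s


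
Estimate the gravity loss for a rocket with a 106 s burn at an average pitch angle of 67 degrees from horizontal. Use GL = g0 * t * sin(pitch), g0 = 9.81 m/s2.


GL = 9.81 * 106 * sin(67 deg) = 957 m/s

957 m/s


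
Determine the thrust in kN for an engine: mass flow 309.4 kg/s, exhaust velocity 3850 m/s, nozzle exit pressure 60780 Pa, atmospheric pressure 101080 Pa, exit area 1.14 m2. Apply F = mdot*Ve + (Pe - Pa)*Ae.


F = 309.4 * 3850 + (60780 - 101080) * 1.14 = 1.1452e+06 N = 1145.2 kN

1145.2 kN


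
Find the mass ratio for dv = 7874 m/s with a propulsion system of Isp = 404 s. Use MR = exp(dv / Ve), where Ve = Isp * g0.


Ve = 404 * 9.81 = 3963.24 m/s
MR = exp(7874 / 3963.24) = 7.292

7.292


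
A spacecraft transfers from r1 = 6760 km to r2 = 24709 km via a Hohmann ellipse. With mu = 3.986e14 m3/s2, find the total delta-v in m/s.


V1 = sqrt(mu/r1) = 7678.83 m/s
dV1 = V1*(sqrt(2*r2/(r1+r2)) - 1) = 1943.85 m/s
V2 = sqrt(mu/r2) = 4016.44 m/s
dV2 = V2*(1 - sqrt(2*r1/(r1+r2))) = 1383.82 m/s
Total dV = 3328 m/s

3328 m/s


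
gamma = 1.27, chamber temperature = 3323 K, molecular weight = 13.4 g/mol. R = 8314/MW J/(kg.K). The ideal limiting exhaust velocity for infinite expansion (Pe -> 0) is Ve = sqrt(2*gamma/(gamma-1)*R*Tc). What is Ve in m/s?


R = 8314 / 13.4 = 620.45 J/(kg.K)
Ve = sqrt(2 * 1.27 / (1.27 - 1) * 620.45 * 3323) = 4404 m/s

4404 m/s


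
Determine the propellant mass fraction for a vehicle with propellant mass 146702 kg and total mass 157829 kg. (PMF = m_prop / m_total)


PMF = 146702 / 157829 = 0.929

0.929


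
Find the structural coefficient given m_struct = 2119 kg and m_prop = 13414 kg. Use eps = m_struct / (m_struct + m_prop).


eps = 2119 / (2119 + 13414) = 0.1364

0.1364


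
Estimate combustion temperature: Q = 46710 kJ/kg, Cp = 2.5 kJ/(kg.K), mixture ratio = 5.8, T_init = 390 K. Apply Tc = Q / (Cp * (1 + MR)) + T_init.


Tc = 46710 / (2.5 * (1 + 5.8)) + 390 = 3138 K

3138 K


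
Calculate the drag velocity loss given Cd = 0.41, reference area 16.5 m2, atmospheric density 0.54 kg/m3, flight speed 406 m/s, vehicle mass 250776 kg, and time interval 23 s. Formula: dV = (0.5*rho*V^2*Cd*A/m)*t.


D = 0.5 * 0.54 * 406^2 * 0.41 * 16.5 = 301081.2 N
a = 301081.2 / 250776 = 1.2006 m/s2
dV = 1.2006 * 23 = 27.6 m/s

27.6 m/s


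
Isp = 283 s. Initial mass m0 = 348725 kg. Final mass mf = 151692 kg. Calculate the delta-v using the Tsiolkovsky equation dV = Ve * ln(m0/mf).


Ve = 283 * 9.81 = 2776.23 m/s
dV = 2776.23 * ln(348725/151692) = 2311 m/s

2311 m/s


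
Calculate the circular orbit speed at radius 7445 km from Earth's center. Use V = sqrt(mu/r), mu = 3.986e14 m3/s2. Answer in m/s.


V = sqrt(3.986e14 / 7445000) = 7317 m/s

7317 m/s


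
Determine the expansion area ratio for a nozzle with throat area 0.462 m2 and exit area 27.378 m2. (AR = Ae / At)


AR = 27.378 / 0.462 = 59.3

59.3


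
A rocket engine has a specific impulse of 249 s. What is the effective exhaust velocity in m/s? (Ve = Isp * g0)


Ve = Isp * g0 = 249 * 9.81 = 2442.7 m/s

2442.7 m/s


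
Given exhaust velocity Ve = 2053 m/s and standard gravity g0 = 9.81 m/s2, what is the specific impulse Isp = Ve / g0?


Isp = Ve / g0 = 2053 / 9.81 = 209.3 s

209.3 s


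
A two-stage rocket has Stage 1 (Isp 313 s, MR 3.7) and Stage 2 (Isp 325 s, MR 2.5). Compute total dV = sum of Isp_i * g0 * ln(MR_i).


dV1 = 313 * 9.81 * ln(3.7) = 4017.3 m/s
dV2 = 325 * 9.81 * ln(2.5) = 2921.4 m/s
Total dV = 4017.3 + 2921.4 = 6938.7 m/s ~ 6939 m/s

6939 m/s


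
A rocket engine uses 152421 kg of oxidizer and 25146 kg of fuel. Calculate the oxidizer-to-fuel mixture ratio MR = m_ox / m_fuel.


MR = 152421 / 25146 = 6.06

6.06


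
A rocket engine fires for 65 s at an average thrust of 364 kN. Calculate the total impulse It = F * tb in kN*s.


It = 364 * 65 = 23660 kN*s

23660 kN*s


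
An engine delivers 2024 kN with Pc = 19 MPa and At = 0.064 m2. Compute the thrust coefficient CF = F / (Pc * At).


CF = 2024000 / (19e6 * 0.064) = 1.66

1.66


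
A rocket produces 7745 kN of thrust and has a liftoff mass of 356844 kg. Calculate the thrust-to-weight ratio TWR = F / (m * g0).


TWR = 7745000 / (356844 * 9.81) = 2.21

2.21


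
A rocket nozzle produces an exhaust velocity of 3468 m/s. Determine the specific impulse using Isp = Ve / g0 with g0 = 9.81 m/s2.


Isp = Ve / g0 = 3468 / 9.81 = 353.5 s

353.5 s


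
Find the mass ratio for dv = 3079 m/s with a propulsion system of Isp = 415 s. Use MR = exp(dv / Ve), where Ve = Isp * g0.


Ve = 415 * 9.81 = 4071.15 m/s
MR = exp(3079 / 4071.15) = 2.13

2.13


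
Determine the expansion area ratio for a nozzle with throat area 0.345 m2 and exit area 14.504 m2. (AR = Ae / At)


AR = 14.504 / 0.345 = 42.0

42.0


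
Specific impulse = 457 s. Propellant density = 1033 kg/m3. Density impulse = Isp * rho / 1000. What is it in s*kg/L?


rho*Isp = 457 * 1033 / 1000 = 472 s*kg/L

472 s*kg/L


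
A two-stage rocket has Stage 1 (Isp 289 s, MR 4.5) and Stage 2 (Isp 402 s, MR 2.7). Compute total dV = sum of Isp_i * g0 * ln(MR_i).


dV1 = 289 * 9.81 * ln(4.5) = 4264.2 m/s
dV2 = 402 * 9.81 * ln(2.7) = 3917.0 m/s
Total dV = 4264.2 + 3917.0 = 8181.2 m/s ~ 8181 m/s

8181 m/s


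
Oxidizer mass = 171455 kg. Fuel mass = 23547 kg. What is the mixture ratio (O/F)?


MR = 171455 / 23547 = 7.28

7.28


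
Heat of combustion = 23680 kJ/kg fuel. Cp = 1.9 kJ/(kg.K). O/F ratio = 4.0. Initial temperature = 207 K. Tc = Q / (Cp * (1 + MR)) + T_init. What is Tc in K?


Tc = 23680 / (1.9 * (1 + 4.0)) + 207 = 2700 K

2700 K


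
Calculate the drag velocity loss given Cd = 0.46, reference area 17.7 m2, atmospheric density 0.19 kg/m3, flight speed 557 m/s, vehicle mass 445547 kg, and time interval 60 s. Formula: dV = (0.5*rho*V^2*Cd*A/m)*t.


D = 0.5 * 0.19 * 557^2 * 0.46 * 17.7 = 239974.5 N
a = 239974.5 / 445547 = 0.5386 m/s2
dV = 0.5386 * 60 = 32.3 m/s

32.3 m/s


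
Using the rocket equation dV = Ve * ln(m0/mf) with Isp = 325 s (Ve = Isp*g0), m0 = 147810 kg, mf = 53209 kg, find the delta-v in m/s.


Ve = 325 * 9.81 = 3188.25 m/s
dV = 3188.25 * ln(147810/53209) = 3257 m/s

3257 m/s


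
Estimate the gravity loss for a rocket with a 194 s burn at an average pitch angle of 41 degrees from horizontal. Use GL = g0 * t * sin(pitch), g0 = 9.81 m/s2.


GL = 9.81 * 194 * sin(41 deg) = 1249 m/s

1249 m/s


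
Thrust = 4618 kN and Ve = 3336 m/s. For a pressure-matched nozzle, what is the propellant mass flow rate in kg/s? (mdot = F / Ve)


mdot = F / Ve = 4618000 / 3336 = 1384.3 kg/s

1384.3 kg/s


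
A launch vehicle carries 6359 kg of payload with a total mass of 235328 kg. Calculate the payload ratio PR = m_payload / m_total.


PR = 6359 / 235328 = 0.027

0.027


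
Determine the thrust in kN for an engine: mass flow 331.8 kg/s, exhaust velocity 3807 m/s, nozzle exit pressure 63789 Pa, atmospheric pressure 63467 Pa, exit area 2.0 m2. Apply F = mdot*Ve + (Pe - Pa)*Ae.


F = 331.8 * 3807 + (63789 - 63467) * 2.0 = 1.2638e+06 N = 1263.8 kN

1263.8 kN


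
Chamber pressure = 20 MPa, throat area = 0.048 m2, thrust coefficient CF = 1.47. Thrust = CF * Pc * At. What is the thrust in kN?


F = 1.47 * 20e6 * 0.048 = 1.4112e+06 N = 1411.2 kN

1411.2 kN


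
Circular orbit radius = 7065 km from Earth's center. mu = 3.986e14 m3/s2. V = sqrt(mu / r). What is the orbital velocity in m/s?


V = sqrt(3.986e14 / 7065000) = 7511 m/s

7511 m/s


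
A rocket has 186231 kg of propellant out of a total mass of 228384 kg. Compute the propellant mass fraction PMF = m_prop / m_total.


PMF = 186231 / 228384 = 0.815

0.815


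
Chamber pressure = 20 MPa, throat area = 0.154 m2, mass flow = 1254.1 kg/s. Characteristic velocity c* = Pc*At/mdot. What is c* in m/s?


c* = 20e6 * 0.154 / 1254.1 = 2456 m/s

2456 m/s


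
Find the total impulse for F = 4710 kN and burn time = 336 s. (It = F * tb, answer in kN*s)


It = 4710 * 336 = 1582560 kN*s

1582560 kN*s


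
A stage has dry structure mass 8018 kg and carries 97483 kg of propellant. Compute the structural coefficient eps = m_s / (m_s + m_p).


eps = 8018 / (8018 + 97483) = 0.076

0.076


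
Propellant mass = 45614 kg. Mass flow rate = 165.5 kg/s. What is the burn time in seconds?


tb = 45614 / 165.5 = 275.6 s

275.6 s


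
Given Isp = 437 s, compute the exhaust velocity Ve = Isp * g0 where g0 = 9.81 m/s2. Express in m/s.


Ve = Isp * g0 = 437 * 9.81 = 4287.0 m/s

4287.0 m/s


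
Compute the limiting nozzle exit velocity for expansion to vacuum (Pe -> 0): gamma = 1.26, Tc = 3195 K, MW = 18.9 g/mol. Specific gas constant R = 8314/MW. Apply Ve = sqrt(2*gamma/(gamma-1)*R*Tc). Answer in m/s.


R = 8314 / 18.9 = 439.89 J/(kg.K)
Ve = sqrt(2 * 1.26 / (1.26 - 1) * 439.89 * 3195) = 3691 m/s

3691 m/s


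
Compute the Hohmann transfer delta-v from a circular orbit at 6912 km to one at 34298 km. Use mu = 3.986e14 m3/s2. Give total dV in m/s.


V1 = sqrt(mu/r1) = 7593.93 m/s
dV1 = V1*(sqrt(2*r2/(r1+r2)) - 1) = 2203.56 m/s
V2 = sqrt(mu/r2) = 3409.06 m/s
dV2 = V2*(1 - sqrt(2*r1/(r1+r2))) = 1434.59 m/s
Total dV = 3638 m/s

3638 m/s


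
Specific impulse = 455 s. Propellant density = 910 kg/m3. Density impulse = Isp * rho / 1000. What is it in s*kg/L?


rho*Isp = 455 * 910 / 1000 = 414 s*kg/L

414 s*kg/L


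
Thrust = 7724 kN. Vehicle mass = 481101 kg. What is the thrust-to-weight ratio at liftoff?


TWR = 7724000 / (481101 * 9.81) = 1.64

1.64


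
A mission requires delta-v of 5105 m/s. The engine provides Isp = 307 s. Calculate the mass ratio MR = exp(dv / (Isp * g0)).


Ve = 307 * 9.81 = 3011.67 m/s
MR = exp(5105 / 3011.67) = 5.447

5.447


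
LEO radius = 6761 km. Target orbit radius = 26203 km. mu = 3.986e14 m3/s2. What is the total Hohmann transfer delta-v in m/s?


V1 = sqrt(mu/r1) = 7678.27 m/s
dV1 = V1*(sqrt(2*r2/(r1+r2)) - 1) = 2003.03 m/s
V2 = sqrt(mu/r2) = 3900.26 m/s
dV2 = V2*(1 - sqrt(2*r1/(r1+r2))) = 1402.25 m/s
Total dV = 3405 m/s

3405 m/s


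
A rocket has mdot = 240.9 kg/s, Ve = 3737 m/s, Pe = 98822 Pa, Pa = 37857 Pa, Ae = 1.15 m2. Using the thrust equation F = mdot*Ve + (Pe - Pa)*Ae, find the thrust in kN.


F = 240.9 * 3737 + (98822 - 37857) * 1.15 = 970353.0 N = 970.4 kN

970.4 kN
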